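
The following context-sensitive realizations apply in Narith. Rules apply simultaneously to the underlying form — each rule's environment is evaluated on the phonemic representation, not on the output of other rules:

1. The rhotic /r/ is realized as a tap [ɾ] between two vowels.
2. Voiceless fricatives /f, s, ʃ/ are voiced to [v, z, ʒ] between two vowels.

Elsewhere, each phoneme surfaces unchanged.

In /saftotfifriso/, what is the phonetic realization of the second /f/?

[f]

/f/ (between /t/ and /i/) fails the environment for rule 2, so it stays [f].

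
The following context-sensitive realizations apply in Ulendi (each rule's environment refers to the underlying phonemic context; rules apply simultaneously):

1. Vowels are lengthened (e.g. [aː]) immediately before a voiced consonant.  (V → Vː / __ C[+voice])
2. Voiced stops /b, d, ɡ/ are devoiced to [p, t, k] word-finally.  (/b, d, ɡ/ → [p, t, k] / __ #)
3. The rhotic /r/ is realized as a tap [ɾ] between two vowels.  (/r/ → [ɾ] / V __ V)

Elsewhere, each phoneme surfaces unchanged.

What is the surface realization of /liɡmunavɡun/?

/l/ stays [l].
Rule 1 applies to /i/ (between /l/ and /ɡ/: before a voiced consonant) → [iː].
/ɡ/ (between /i/ and /m/) fails the environment for rule 2, so it stays [ɡ].
/m/ stays [m].
Rule 1 applies to /u/ (between /m/ and /n/: before a voiced consonant) → [uː].
/n/ (between /u/ and /a/) is unaffected → [n].
/a/ (between /n/ and /v/) occurs before a voiced consonant → [aː] by rule 1.
/v/ stays [v].
/ɡ/ (between /v/ and /u/): rule 2 targets it, but not word-finally → unchanged [ɡ].
Rule 1 applies to /u/ (between /ɡ/ and /n/: before a voiced consonant) → [uː].
/n/ (word-final) is unaffected → [n].

[liːɡmuːnaːvɡuːn]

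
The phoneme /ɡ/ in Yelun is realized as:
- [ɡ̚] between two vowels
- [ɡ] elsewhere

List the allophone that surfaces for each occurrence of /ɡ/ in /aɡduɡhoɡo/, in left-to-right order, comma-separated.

[ɡ], [ɡ], [ɡ̚]

Occurrence 1 (position 2): no conditioning environment matches → elsewhere allophone [ɡ].
Occurrence 2 (position 5): no conditioning environment matches → elsewhere allophone [ɡ].
Occurrence 3 (position 8): between two vowels → [ɡ̚].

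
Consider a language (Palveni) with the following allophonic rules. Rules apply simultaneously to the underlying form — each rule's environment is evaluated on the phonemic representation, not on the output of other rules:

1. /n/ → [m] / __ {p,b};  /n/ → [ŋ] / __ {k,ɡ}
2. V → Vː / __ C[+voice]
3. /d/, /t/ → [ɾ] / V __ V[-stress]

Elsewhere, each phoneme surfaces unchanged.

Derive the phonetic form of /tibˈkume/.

/t/ (word-initial): rule 3 targets it, but not between a vowel and a following unstressed vowel → unchanged [t].
/i/ (between /t/ and /b/): before a voiced consonant, so rule 2 applies → [iː].
/b/ (between /i/ and /k/): no rule targets it → [b].
/k/ stays [k].
/u/ — between /k/ and /m/, before a voiced consonant — surfaces as [uː] (rule 2).
/m/ stays [m].
/e/ — word-final; rule 2 does not apply here → [e].

[tiːbˈkuːme]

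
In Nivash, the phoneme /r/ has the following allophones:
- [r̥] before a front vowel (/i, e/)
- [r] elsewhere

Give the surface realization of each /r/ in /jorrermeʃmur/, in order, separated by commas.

[r], [r̥], [r], [r]

Occurrence 1 (position 3): no conditioning environment matches → elsewhere allophone [r].
Occurrence 2 (position 4): before a front vowel (/i, e/) → [r̥].
Occurrence 3 (position 6): no conditioning environment matches → elsewhere allophone [r].
Occurrence 4 (position 12): no conditioning environment matches → elsewhere allophone [r].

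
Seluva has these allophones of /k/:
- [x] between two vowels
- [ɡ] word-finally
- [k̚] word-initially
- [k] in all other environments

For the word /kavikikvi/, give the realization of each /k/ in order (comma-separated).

[k̚], [x], [k]

Occurrence 1 (position 1): word-initially → [k̚].
Occurrence 2 (position 5): between two vowels → [x].
Occurrence 3 (position 7): no conditioning environment matches → elsewhere allophone [k].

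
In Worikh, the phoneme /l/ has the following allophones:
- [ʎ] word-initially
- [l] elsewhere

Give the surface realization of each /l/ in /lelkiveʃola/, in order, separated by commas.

Occurrence 1 (position 1): word-initially → [ʎ].
Occurrence 2 (position 3): no conditioning environment matches → elsewhere allophone [l].
Occurrence 3 (position 10): no conditioning environment matches → elsewhere allophone [l].

[ʎ], [l], [l]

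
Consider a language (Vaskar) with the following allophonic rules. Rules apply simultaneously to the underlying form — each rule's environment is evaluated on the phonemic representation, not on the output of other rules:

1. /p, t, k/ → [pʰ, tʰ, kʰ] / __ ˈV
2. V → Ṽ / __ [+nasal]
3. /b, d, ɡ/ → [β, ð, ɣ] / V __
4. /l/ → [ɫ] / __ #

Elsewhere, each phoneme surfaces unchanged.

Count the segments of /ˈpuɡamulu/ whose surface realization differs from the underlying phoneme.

3

Segments that undergo a rule: /p/ → [pʰ] (rule 1); /ɡ/ → [ɣ] (rule 3); /a/ → [ã] (rule 2).
All other segments surface unchanged.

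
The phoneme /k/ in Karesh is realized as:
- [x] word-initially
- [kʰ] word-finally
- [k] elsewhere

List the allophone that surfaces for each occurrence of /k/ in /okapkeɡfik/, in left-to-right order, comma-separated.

[k], [k], [kʰ]

Occurrence 1 (position 2): no conditioning environment matches → elsewhere allophone [k].
Occurrence 2 (position 5): no conditioning environment matches → elsewhere allophone [k].
Occurrence 3 (position 10): word-finally → [kʰ].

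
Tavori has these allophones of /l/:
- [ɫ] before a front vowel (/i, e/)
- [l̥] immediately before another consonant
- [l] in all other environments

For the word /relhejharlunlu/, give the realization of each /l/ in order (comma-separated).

Occurrence 1 (position 3): immediately before another consonant → [l̥].
Occurrence 2 (position 10): no conditioning environment matches → elsewhere allophone [l].
Occurrence 3 (position 13): no conditioning environment matches → elsewhere allophone [l].

[l̥], [l], [l]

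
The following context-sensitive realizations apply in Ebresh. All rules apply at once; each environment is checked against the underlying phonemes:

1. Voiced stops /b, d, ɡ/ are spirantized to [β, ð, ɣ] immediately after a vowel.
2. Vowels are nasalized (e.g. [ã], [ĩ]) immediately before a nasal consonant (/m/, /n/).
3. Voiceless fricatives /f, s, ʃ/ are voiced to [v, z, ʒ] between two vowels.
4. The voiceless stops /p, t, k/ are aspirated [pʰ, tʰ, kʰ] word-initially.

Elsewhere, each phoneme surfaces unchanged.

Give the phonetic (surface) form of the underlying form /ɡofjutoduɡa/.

[ɡofjutoðuɣa]

/ɡ/ (word-initial) fails the environment for rule 1, so it stays [ɡ].
/o/ (between /ɡ/ and /f/) is in the target of rule 2 but the environment (before a nasal consonant) is not met → [o].
/f/ (between /o/ and /j/) is in the target of rule 3 but the environment (between two vowels) is not met → [f].
/u/ (between /j/ and /t/) is in the target of rule 2 but the environment (before a nasal consonant) is not met → [u].
/t/ (between /u/ and /o/): rule 4 targets it, but not word-initially → unchanged [t].
/o/ (between /t/ and /d/) fails the environment for rule 2, so it stays [o].
Rule 1 applies to /d/ (between /o/ and /u/: immediately after a vowel) → [ð].
/u/ (between /d/ and /ɡ/): rule 2 targets it, but not before a nasal consonant → unchanged [u].
/ɡ/ (between /u/ and /a/) occurs immediately after a vowel → [ɣ] by rule 1.
/a/ — word-final; rule 2 does not apply here → [a].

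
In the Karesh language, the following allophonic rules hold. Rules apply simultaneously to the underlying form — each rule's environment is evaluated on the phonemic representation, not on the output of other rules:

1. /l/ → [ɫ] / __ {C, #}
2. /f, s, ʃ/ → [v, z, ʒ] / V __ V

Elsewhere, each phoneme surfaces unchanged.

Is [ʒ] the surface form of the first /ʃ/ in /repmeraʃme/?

No

/ʃ/ — between /a/ and /m/; rule 2 does not apply here → [ʃ].
The actual realization is [ʃ], not [ʒ].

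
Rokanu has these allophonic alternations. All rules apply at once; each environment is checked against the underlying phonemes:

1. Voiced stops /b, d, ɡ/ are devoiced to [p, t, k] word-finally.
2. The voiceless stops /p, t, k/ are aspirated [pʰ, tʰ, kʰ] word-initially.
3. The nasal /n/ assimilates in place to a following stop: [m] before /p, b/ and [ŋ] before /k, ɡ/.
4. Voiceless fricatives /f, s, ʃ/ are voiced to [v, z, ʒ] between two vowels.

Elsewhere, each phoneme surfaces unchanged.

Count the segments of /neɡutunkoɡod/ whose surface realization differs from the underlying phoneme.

2

Segments that undergo a rule: /n/ → [ŋ] (rule 3); /d/ → [t] (rule 1).
All other segments surface unchanged.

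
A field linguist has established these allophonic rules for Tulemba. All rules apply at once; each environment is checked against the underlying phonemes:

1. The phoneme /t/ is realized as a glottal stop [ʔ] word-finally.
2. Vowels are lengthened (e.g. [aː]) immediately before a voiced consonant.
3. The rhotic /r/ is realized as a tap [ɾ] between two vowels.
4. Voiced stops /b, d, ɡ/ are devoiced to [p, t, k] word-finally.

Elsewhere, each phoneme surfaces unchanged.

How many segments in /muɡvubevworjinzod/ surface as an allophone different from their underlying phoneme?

Segments that undergo a rule: /u/ → [uː] (rule 2); /u/ → [uː] (rule 2); /e/ → [eː] (rule 2); /o/ → [oː] (rule 2); /i/ → [iː] (rule 2); /o/ → [oː] (rule 2); /d/ → [t] (rule 4).
All other segments surface unchanged.

7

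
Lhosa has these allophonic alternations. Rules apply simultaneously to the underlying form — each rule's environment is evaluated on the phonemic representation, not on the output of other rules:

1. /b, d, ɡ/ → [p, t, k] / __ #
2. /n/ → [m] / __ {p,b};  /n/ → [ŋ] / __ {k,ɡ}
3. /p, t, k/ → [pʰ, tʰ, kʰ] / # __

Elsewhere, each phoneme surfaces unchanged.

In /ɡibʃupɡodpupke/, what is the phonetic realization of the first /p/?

[p]

/p/ (between /u/ and /ɡ/): rule 3 targets it, but not word-initially → unchanged [p].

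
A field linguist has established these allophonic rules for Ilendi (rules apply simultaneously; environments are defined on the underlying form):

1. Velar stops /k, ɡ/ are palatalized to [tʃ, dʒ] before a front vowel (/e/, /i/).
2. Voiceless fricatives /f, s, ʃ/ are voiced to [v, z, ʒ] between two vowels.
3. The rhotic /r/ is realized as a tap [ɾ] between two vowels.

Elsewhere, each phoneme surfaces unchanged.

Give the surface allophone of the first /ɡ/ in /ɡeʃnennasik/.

Rule 1 applies to /ɡ/ (word-initial: before a front vowel) → [dʒ].

[dʒ]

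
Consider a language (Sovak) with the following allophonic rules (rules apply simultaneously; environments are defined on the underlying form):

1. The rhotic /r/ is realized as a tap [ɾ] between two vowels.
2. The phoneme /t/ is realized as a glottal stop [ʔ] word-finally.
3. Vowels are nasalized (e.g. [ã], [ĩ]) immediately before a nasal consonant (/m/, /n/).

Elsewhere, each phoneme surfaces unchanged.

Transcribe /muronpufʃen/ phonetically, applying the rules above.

/m/ — not in any rule's target class → [m].
/u/ (between /m/ and /r/) fails the environment for rule 3, so it stays [u].
Rule 1 applies to /r/ (between /u/ and /o/: between two vowels) → [ɾ].
/o/ (between /r/ and /n/) occurs before a nasal consonant → [õ] by rule 3.
/n/ (between /o/ and /p/): no rule targets it → [n].
/p/ (between /n/ and /u/) is unaffected → [p].
/u/ (between /p/ and /f/): rule 3 targets it, but not before a nasal consonant → unchanged [u].
/f/ stays [f].
/ʃ/ — not in any rule's target class → [ʃ].
/e/ (between /ʃ/ and /n/) occurs before a nasal consonant → [ẽ] by rule 3.
/n/ (word-final): no rule targets it → [n].

[muɾõnpufʃẽn]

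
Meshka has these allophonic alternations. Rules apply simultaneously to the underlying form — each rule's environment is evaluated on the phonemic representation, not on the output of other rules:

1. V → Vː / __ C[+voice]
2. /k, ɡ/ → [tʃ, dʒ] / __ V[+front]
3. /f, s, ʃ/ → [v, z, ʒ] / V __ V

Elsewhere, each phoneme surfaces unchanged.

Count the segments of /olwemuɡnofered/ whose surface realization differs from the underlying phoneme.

6

Segments that undergo a rule: /o/ → [oː] (rule 1); /e/ → [eː] (rule 1); /u/ → [uː] (rule 1); /f/ → [v] (rule 3); /e/ → [eː] (rule 1); /e/ → [eː] (rule 1).
All other segments surface unchanged.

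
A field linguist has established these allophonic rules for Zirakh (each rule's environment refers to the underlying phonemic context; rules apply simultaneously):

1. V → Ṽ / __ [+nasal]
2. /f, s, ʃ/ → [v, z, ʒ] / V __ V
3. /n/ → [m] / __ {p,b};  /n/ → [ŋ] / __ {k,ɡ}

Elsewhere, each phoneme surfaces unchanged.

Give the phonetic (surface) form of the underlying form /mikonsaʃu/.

[mikõnsaʒu]

/i/ (between /m/ and /k/) fails the environment for rule 1, so it stays [i].
/o/ — between /k/ and /n/, before a nasal consonant — surfaces as [õ] (rule 1).
/n/ (between /o/ and /s/): rule 3 targets it, but not before a labial or velar stop → unchanged [n].
/s/ (between /n/ and /a/) fails the environment for rule 2, so it stays [s].
/a/ (between /s/ and /ʃ/) fails the environment for rule 1, so it stays [a].
/ʃ/ (between /a/ and /u/) occurs between two vowels → [ʒ] by rule 2.
/u/ (word-final) is in the target of rule 1 but the environment (before a nasal consonant) is not met → [u].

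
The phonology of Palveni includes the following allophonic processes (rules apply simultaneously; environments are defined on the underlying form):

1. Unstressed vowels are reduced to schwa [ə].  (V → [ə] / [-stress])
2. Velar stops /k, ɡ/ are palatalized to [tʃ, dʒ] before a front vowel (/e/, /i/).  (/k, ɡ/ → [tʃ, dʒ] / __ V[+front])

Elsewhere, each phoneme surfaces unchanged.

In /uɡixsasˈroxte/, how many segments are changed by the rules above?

Segments that undergo a rule: /u/ → [ə] (rule 1); /ɡ/ → [dʒ] (rule 2); /i/ → [ə] (rule 1); /a/ → [ə] (rule 1); /e/ → [ə] (rule 1).
All other segments surface unchanged.

5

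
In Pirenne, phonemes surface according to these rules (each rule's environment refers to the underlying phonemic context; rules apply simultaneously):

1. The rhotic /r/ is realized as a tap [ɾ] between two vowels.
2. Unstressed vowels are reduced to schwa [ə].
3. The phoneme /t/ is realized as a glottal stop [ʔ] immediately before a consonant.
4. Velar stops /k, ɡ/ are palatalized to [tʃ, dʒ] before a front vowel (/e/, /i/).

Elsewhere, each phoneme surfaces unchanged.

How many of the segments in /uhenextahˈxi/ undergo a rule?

4

Segments that undergo a rule: /u/ → [ə] (rule 2); /e/ → [ə] (rule 2); /e/ → [ə] (rule 2); /a/ → [ə] (rule 2).
All other segments surface unchanged.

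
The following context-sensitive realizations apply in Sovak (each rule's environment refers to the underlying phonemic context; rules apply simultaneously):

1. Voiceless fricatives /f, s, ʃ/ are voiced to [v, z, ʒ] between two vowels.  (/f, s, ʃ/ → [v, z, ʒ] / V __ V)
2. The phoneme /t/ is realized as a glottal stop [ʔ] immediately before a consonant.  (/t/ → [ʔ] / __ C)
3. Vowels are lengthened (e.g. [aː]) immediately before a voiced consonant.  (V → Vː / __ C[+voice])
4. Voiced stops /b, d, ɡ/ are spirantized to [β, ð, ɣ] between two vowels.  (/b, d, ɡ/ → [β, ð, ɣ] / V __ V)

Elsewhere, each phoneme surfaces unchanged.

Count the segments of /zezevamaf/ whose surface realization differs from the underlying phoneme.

Segments that undergo a rule: /e/ → [eː] (rule 3); /e/ → [eː] (rule 3); /a/ → [aː] (rule 3).
All other segments surface unchanged.

3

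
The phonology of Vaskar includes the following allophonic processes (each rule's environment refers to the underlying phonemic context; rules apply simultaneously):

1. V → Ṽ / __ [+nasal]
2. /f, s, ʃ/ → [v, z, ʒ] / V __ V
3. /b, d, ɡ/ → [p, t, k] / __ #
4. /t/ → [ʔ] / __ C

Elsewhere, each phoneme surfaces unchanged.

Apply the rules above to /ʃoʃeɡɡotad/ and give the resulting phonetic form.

[ʃoʒeɡɡotat]

/ʃ/ (word-initial) fails the environment for rule 2, so it stays [ʃ].
/o/ (between /ʃ/ and /ʃ/) is in the target of rule 1 but the environment (before a nasal consonant) is not met → [o].
/ʃ/ (between /o/ and /e/): between two vowels, so rule 2 applies → [ʒ].
/e/ (between /ʃ/ and /ɡ/) is in the target of rule 1 but the environment (before a nasal consonant) is not met → [e].
/ɡ/ (between /e/ and /ɡ/) is in the target of rule 3 but the environment (word-finally) is not met → [ɡ].
/ɡ/ (between /ɡ/ and /o/) is in the target of rule 3 but the environment (word-finally) is not met → [ɡ].
/o/ (between /ɡ/ and /t/) fails the environment for rule 1, so it stays [o].
/t/ (between /o/ and /a/): rule 4 targets it, but not immediately before a consonant → unchanged [t].
/a/ (between /t/ and /d/) fails the environment for rule 1, so it stays [a].
Rule 3 applies to /d/ (word-final: word-finally) → [t].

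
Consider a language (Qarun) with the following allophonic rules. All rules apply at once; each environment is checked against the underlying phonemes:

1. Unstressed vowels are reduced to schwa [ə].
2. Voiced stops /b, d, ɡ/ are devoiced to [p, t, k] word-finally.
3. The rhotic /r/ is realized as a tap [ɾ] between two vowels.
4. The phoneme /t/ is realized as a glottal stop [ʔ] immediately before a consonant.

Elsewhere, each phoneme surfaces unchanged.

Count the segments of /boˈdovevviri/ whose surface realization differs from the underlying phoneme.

Segments that undergo a rule: /o/ → [ə] (rule 1); /e/ → [ə] (rule 1); /i/ → [ə] (rule 1); /r/ → [ɾ] (rule 3); /i/ → [ə] (rule 1).
All other segments surface unchanged.

5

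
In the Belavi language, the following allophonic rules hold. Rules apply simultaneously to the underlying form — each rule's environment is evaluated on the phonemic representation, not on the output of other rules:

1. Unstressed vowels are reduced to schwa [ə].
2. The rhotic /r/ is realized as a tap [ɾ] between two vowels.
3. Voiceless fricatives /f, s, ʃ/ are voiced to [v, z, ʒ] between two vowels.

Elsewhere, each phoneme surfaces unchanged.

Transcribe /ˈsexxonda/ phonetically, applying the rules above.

/s/ (word-initial): rule 3 targets it, but not between two vowels → unchanged [s].
/e/ (between /s/ and /x/): rule 1 targets it, but not in an unstressed syllable → unchanged [e].
/x/ — not in any rule's target class → [x].
/x/ stays [x].
/o/ (between /x/ and /n/) occurs in an unstressed syllable → [ə] by rule 1.
/n/ (between /o/ and /d/) is unaffected → [n].
/d/ stays [d].
/a/ — word-final, in an unstressed syllable — surfaces as [ə] (rule 1).

[ˈsexxəndə]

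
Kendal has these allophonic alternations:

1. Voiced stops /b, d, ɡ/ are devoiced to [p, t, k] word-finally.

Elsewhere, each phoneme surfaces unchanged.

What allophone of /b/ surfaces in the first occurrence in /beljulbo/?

[b]

/b/ — word-initial; rule 1 does not apply here → [b].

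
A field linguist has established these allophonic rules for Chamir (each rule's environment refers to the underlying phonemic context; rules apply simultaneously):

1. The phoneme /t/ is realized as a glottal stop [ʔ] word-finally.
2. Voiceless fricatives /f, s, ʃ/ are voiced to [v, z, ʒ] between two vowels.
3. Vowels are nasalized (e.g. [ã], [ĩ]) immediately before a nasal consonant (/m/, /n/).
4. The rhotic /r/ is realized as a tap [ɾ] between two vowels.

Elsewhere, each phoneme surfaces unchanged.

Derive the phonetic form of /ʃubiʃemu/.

[ʃubiʒẽmu]

/ʃ/ (word-initial) fails the environment for rule 2, so it stays [ʃ].
/u/ — between /ʃ/ and /b/; rule 3 does not apply here → [u].
/i/ (between /b/ and /ʃ/) is in the target of rule 3 but the environment (before a nasal consonant) is not met → [i].
Rule 2 applies to /ʃ/ (between /i/ and /e/: between two vowels) → [ʒ].
/e/ (between /ʃ/ and /m/): before a nasal consonant, so rule 3 applies → [ẽ].
/u/ — word-final; rule 3 does not apply here → [u].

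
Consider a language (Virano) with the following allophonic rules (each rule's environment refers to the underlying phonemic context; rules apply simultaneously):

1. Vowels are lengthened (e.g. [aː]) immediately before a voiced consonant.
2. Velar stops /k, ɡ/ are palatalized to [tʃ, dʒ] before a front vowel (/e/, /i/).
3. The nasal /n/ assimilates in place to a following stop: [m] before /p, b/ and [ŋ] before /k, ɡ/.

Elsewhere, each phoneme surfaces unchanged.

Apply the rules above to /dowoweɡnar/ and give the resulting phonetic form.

[doːwoːweːɡnaːr]

/o/ (between /d/ and /w/): before a voiced consonant, so rule 1 applies → [oː].
/o/ (between /w/ and /w/) occurs before a voiced consonant → [oː] by rule 1.
/e/ meets the environment for rule 1 (before a voiced consonant) → [eː].
/ɡ/ (between /e/ and /n/) is in the target of rule 2 but the environment (before a front vowel) is not met → [ɡ].
/n/ — between /ɡ/ and /a/; rule 3 does not apply here → [n].
/a/ (between /n/ and /r/) occurs before a voiced consonant → [aː] by rule 1.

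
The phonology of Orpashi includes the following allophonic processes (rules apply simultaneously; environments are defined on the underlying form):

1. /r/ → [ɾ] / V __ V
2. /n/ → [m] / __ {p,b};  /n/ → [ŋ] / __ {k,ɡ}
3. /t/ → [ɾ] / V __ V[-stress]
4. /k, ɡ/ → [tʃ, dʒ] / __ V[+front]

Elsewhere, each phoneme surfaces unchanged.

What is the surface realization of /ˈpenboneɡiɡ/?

/p/ — not in any rule's target class → [p].
/e/ — not in any rule's target class → [e].
/n/ (between /e/ and /b/) occurs before a labial or velar stop → [m] by rule 2.
/b/ (between /n/ and /o/): no rule targets it → [b].
/o/ — not in any rule's target class → [o].
/n/ (between /o/ and /e/) fails the environment for rule 2, so it stays [n].
/e/ (between /n/ and /ɡ/) is unaffected → [e].
/ɡ/ — between /e/ and /i/, before a front vowel — surfaces as [dʒ] (rule 4).
/i/ (between /ɡ/ and /ɡ/) is unaffected → [i].
/ɡ/ — word-final; rule 4 does not apply here → [ɡ].

[ˈpembonedʒiɡ]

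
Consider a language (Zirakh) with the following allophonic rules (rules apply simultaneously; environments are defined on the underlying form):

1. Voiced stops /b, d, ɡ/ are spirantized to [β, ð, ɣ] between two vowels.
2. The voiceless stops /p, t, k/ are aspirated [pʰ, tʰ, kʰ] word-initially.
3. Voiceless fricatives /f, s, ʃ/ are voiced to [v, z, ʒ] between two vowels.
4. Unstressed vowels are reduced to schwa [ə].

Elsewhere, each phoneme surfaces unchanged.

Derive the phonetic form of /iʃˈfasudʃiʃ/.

[əʃˈfazədʃəʃ]

/i/ (word-initial) occurs in an unstressed syllable → [ə] by rule 4.
/ʃ/ — between /i/ and /f/; rule 3 does not apply here → [ʃ].
/f/ (between /ʃ/ and /a/): rule 3 targets it, but not between two vowels → unchanged [f].
/a/ (between /f/ and /s/): rule 4 targets it, but not in an unstressed syllable → unchanged [a].
/s/ (between /a/ and /u/): between two vowels, so rule 3 applies → [z].
Rule 4 applies to /u/ (between /s/ and /d/: in an unstressed syllable) → [ə].
/d/ (between /u/ and /ʃ/): rule 1 targets it, but not between two vowels → unchanged [d].
/ʃ/ (between /d/ and /i/) is in the target of rule 3 but the environment (between two vowels) is not met → [ʃ].
/i/ (between /ʃ/ and /ʃ/) occurs in an unstressed syllable → [ə] by rule 4.
/ʃ/ (word-final) fails the environment for rule 3, so it stays [ʃ].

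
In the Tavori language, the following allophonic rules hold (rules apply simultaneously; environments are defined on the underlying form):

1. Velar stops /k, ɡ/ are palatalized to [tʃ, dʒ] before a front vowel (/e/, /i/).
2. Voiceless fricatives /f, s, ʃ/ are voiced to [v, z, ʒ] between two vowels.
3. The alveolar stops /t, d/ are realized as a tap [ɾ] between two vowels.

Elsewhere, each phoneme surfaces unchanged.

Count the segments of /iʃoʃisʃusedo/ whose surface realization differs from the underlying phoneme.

Segments that undergo a rule: /ʃ/ → [ʒ] (rule 2); /ʃ/ → [ʒ] (rule 2); /s/ → [z] (rule 2); /d/ → [ɾ] (rule 3).
All other segments surface unchanged.

4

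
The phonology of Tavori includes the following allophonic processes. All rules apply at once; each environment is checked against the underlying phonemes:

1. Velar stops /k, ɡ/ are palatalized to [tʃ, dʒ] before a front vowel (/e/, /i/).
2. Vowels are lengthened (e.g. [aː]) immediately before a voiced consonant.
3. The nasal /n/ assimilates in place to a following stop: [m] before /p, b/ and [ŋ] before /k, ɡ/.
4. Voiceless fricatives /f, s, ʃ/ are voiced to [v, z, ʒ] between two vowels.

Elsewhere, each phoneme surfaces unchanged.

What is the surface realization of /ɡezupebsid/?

[dʒeːzupeːbsiːd]

/ɡ/ (word-initial): before a front vowel, so rule 1 applies → [dʒ].
/e/ — between /ɡ/ and /z/, before a voiced consonant — surfaces as [eː] (rule 2).
/z/ — not in any rule's target class → [z].
/u/ (between /z/ and /p/) is in the target of rule 2 but the environment (before a voiced consonant) is not met → [u].
/p/ — not in any rule's target class → [p].
/e/ — between /p/ and /b/, before a voiced consonant — surfaces as [eː] (rule 2).
/b/ (between /e/ and /s/): no rule targets it → [b].
/s/ (between /b/ and /i/): rule 4 targets it, but not between two vowels → unchanged [s].
/i/ — between /s/ and /d/, before a voiced consonant — surfaces as [iː] (rule 2).
/d/ stays [d].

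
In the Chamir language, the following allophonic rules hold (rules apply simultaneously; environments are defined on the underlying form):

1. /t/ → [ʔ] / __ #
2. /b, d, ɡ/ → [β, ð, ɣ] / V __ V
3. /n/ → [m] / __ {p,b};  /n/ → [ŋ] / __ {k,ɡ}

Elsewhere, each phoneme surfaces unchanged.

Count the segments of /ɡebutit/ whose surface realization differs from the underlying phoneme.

Segments that undergo a rule: /b/ → [β] (rule 2); /t/ → [ʔ] (rule 1).
All other segments surface unchanged.

2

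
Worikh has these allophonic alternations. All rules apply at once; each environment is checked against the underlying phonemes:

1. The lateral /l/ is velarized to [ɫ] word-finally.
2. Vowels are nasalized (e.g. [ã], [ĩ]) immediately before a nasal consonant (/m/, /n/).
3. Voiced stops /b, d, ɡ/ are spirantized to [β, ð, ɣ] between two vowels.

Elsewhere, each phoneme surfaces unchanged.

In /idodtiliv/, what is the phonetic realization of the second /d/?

[d]

/d/ (between /o/ and /t/) is in the target of rule 3 but the environment (between two vowels) is not met → [d].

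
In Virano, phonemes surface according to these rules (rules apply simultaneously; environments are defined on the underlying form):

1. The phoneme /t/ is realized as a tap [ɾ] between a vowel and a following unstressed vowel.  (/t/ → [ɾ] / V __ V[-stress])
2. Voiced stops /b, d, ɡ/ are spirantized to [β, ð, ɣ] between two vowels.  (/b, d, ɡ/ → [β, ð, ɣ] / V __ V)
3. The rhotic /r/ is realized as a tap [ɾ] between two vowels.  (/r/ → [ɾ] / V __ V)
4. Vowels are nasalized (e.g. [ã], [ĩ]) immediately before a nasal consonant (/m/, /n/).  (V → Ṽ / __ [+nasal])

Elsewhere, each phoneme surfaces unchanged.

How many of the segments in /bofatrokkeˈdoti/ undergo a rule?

Segments that undergo a rule: /d/ → [ð] (rule 2); /t/ → [ɾ] (rule 1).
All other segments surface unchanged.

2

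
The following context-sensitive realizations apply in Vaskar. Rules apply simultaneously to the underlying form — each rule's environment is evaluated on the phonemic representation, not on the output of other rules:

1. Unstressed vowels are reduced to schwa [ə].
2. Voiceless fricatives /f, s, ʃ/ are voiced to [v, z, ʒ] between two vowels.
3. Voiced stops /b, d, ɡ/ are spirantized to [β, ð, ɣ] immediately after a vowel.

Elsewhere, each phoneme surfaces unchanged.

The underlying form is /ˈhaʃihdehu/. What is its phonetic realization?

[ˈhaʒəhdəhə]

/a/ (between /h/ and /ʃ/): rule 1 targets it, but not in an unstressed syllable → unchanged [a].
/ʃ/ (between /a/ and /i/): between two vowels, so rule 2 applies → [ʒ].
Rule 1 applies to /i/ (between /ʃ/ and /h/: in an unstressed syllable) → [ə].
/d/ (between /h/ and /e/): rule 3 targets it, but not immediately after a vowel → unchanged [d].
/e/ meets the environment for rule 1 (in an unstressed syllable) → [ə].
/u/ — word-final, in an unstressed syllable — surfaces as [ə] (rule 1).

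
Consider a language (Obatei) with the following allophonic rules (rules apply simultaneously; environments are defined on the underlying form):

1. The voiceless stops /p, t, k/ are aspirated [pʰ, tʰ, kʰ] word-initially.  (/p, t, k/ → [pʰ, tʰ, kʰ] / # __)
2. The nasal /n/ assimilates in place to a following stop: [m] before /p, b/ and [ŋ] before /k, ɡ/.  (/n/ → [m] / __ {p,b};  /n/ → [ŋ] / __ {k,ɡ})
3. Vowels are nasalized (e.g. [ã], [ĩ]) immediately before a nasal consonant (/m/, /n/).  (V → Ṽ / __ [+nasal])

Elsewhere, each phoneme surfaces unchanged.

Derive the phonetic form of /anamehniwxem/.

/a/ (word-initial) occurs before a nasal consonant → [ã] by rule 3.
/n/ (between /a/ and /a/) is in the target of rule 2 but the environment (before a labial or velar stop) is not met → [n].
/a/ (between /n/ and /m/) occurs before a nasal consonant → [ã] by rule 3.
/e/ (between /m/ and /h/) is in the target of rule 3 but the environment (before a nasal consonant) is not met → [e].
/n/ (between /h/ and /i/) is in the target of rule 2 but the environment (before a labial or velar stop) is not met → [n].
/i/ (between /n/ and /w/): rule 3 targets it, but not before a nasal consonant → unchanged [i].
Rule 3 applies to /e/ (between /x/ and /m/: before a nasal consonant) → [ẽ].

[ãnãmehniwxẽm]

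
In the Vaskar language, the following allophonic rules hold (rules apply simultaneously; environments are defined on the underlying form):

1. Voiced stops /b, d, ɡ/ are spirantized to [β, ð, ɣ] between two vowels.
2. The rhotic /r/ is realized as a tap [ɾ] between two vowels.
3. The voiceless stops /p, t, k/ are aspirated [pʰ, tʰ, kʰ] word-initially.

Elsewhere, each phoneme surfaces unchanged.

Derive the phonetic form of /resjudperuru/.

/r/ (word-initial): rule 2 targets it, but not between two vowels → unchanged [r].
/e/ (between /r/ and /s/) is unaffected → [e].
/s/ (between /e/ and /j/) is unaffected → [s].
/j/ (between /s/ and /u/) is unaffected → [j].
/u/ (between /j/ and /d/): no rule targets it → [u].
/d/ (between /u/ and /p/) fails the environment for rule 1, so it stays [d].
/p/ (between /d/ and /e/): rule 3 targets it, but not word-initially → unchanged [p].
/e/ (between /p/ and /r/): no rule targets it → [e].
/r/ meets the environment for rule 2 (between two vowels) → [ɾ].
/u/ (between /r/ and /r/): no rule targets it → [u].
/r/ — between /u/ and /u/, between two vowels — surfaces as [ɾ] (rule 2).
/u/ (word-final) is unaffected → [u].

[resjudpeɾuɾu]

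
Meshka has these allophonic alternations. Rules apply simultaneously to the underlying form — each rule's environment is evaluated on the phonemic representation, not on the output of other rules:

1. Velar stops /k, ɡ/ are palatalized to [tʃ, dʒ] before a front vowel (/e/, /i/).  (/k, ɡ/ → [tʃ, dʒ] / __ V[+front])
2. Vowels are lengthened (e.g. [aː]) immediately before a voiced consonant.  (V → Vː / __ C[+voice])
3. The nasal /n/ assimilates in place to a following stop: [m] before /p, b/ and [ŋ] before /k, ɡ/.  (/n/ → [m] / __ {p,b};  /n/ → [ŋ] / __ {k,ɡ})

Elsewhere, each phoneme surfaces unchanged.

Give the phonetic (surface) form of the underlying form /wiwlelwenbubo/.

[wiːwleːlweːmbuːbo]

/i/ (between /w/ and /w/) occurs before a voiced consonant → [iː] by rule 2.
/e/ (between /l/ and /l/): before a voiced consonant, so rule 2 applies → [eː].
Rule 2 applies to /e/ (between /w/ and /n/: before a voiced consonant) → [eː].
/n/ (between /e/ and /b/): before a labial or velar stop, so rule 3 applies → [m].
/u/ (between /b/ and /b/) occurs before a voiced consonant → [uː] by rule 2.
/o/ (word-final): rule 2 targets it, but not before a voiced consonant → unchanged [o].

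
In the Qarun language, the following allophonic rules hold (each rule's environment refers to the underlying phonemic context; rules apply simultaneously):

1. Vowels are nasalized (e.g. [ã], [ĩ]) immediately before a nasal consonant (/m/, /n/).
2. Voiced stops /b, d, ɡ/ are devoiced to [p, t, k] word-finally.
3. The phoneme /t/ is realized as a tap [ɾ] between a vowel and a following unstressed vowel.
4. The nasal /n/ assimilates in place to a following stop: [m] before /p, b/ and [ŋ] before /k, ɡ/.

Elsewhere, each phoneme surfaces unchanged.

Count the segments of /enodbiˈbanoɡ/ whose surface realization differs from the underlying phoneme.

3

Segments that undergo a rule: /e/ → [ẽ] (rule 1); /a/ → [ã] (rule 1); /ɡ/ → [k] (rule 2).
All other segments surface unchanged.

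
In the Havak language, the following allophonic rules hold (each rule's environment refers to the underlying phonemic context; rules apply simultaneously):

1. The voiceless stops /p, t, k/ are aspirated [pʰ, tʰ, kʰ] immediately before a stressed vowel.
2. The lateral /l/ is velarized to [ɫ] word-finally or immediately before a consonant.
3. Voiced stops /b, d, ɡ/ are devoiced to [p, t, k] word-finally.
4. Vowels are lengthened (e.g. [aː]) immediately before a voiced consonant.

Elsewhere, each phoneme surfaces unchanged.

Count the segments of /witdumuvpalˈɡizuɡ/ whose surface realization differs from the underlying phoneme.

7

Segments that undergo a rule: /u/ → [uː] (rule 4); /u/ → [uː] (rule 4); /a/ → [aː] (rule 4); /l/ → [ɫ] (rule 2); /i/ → [iː] (rule 4); /u/ → [uː] (rule 4); /ɡ/ → [k] (rule 3).
All other segments surface unchanged.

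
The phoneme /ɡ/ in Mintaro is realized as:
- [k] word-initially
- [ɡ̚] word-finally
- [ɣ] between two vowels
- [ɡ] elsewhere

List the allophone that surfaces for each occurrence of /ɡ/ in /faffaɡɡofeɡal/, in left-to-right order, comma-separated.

Occurrence 1 (position 6): no conditioning environment matches → elsewhere allophone [ɡ].
Occurrence 2 (position 7): no conditioning environment matches → elsewhere allophone [ɡ].
Occurrence 3 (position 11): between two vowels → [ɣ].

[ɡ], [ɡ], [ɣ]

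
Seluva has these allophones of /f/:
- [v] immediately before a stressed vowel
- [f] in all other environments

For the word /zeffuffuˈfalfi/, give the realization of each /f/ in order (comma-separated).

[f], [f], [f], [f], [v], [f]

Occurrence 1 (position 3): no conditioning environment matches → elsewhere allophone [f].
Occurrence 2 (position 4): no conditioning environment matches → elsewhere allophone [f].
Occurrence 3 (position 6): no conditioning environment matches → elsewhere allophone [f].
Occurrence 4 (position 7): no conditioning environment matches → elsewhere allophone [f].
Occurrence 5 (position 9): immediately before a stressed vowel → [v].
Occurrence 6 (position 12): no conditioning environment matches → elsewhere allophone [f].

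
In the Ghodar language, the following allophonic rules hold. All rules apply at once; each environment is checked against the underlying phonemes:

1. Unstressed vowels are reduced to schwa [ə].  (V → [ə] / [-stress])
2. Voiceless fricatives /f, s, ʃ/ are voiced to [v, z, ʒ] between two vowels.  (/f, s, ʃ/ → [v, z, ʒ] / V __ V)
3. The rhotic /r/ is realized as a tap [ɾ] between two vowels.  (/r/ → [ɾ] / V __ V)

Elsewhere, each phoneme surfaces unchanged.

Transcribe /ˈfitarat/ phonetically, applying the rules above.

/f/ (word-initial): rule 2 targets it, but not between two vowels → unchanged [f].
/i/ (between /f/ and /t/) fails the environment for rule 1, so it stays [i].
/t/ (between /i/ and /a/): no rule targets it → [t].
/a/ (between /t/ and /r/): in an unstressed syllable, so rule 1 applies → [ə].
/r/ — between /a/ and /a/, between two vowels — surfaces as [ɾ] (rule 3).
/a/ (between /r/ and /t/) occurs in an unstressed syllable → [ə] by rule 1.
/t/ — not in any rule's target class → [t].

[ˈfitəɾət]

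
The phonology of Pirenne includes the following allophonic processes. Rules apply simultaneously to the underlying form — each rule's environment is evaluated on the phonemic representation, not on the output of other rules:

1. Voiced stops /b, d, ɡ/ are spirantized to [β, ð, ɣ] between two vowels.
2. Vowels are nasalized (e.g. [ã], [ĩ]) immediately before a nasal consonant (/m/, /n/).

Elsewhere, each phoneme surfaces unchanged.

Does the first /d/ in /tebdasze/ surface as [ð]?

No

/d/ — between /b/ and /a/; rule 1 does not apply here → [d].
The actual realization is [d], not [ð].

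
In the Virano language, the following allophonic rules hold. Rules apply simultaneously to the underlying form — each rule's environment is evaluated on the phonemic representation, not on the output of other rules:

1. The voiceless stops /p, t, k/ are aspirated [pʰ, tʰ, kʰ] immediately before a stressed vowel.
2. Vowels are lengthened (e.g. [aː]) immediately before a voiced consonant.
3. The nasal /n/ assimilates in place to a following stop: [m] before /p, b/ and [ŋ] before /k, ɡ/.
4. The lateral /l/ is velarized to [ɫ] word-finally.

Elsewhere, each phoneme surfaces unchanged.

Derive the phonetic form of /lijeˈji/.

[liːjeːˈji]

/l/ — word-initial; rule 4 does not apply here → [l].
/i/ — between /l/ and /j/, before a voiced consonant — surfaces as [iː] (rule 2).
/j/ — not in any rule's target class → [j].
Rule 2 applies to /e/ (between /j/ and /j/: before a voiced consonant) → [eː].
/j/ (between /e/ and /i/): no rule targets it → [j].
/i/ (word-final) is in the target of rule 2 but the environment (before a voiced consonant) is not met → [i].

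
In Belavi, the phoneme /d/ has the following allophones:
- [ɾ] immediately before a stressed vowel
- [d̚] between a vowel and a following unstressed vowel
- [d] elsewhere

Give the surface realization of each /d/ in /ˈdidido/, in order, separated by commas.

Occurrence 1 (position 1): immediately before a stressed vowel → [ɾ].
Occurrence 2 (position 3): between a vowel and a following unstressed vowel → [d̚].
Occurrence 3 (position 5): between a vowel and a following unstressed vowel → [d̚].

[ɾ], [d̚], [d̚]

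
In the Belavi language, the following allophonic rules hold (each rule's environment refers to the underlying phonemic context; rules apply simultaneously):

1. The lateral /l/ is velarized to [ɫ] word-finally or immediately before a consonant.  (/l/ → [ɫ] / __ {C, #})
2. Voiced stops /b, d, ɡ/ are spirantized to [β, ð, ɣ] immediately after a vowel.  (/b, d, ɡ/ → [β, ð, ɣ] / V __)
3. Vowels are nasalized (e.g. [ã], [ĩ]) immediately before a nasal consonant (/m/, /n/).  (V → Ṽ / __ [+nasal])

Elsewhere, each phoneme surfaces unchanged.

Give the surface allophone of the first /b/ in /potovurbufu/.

/b/ (between /r/ and /u/): rule 2 targets it, but not immediately after a vowel → unchanged [b].

[b]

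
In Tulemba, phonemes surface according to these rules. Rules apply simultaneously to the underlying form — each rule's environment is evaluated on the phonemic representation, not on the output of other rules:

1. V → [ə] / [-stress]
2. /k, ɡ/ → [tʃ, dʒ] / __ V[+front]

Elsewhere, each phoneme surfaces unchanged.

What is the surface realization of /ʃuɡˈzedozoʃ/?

/ʃ/ (word-initial): no rule targets it → [ʃ].
/u/ meets the environment for rule 1 (in an unstressed syllable) → [ə].
/ɡ/ — between /u/ and /z/; rule 2 does not apply here → [ɡ].
/z/ — not in any rule's target class → [z].
/e/ — between /z/ and /d/; rule 1 does not apply here → [e].
/d/ — not in any rule's target class → [d].
/o/ (between /d/ and /z/) occurs in an unstressed syllable → [ə] by rule 1.
/z/ stays [z].
/o/ (between /z/ and /ʃ/) occurs in an unstressed syllable → [ə] by rule 1.
/ʃ/ (word-final) is unaffected → [ʃ].

[ʃəɡˈzedəzəʃ]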